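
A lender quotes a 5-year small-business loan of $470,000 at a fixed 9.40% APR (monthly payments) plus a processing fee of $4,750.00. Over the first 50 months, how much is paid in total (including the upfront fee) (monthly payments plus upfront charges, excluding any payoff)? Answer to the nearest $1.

$497,146

Monthly rate = 9.4%/12 = 0.0078333; payment = 470,000 × 0.0078333 / (1 − (1+0.0078333)^−60) = $9,847.92.
Total outlay = 50 × $9,847.92 + $4,750.00 = $497,146.00.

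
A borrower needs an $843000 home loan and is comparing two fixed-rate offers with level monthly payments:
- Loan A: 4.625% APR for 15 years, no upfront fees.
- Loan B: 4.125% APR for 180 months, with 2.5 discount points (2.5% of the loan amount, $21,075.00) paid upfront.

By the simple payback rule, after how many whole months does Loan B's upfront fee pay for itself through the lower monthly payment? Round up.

99 months

Loan A: monthly rate = 4.625%/12 = 0.0038542; payment = 843,000 × 0.0038542 / (1 − (1+0.0038542)^−180) = $6,502.88.
Loan B: monthly rate = 4.125%/12 = 0.0034375; payment = 843,000 × 0.0034375 / (1 − (1+0.0034375)^−180) = $6,288.51.
Monthly savings = $6,502.88 − $6,288.51 = $214.37.
Break-even = $21,075.00 / $214.37 = 98.31 → 99 months.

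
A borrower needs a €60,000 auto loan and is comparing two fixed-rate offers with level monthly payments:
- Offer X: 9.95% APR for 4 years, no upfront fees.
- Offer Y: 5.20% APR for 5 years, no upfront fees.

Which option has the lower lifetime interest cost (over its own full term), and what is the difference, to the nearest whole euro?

Offer Y by €4,708

Offer X: at 9.95% the monthly rate is 0.0082917, so the payment is 60,000 × 0.0082917 / (1 − 1.0082917^−48) = €1,520.31.
Total interest on Offer X = 48 × €1,520.31 − €60,000 = €12,974.88.
Offer Y: monthly rate = 5.2%/12 = 0.0043333; payment = 60,000 × 0.0043333 / (1 − (1+0.0043333)^−60) = €1,137.78.
Total interest on Offer Y = 60 × €1,137.78 − €60,000 = €8,266.80.
Offer Y is lower by €4,708.08.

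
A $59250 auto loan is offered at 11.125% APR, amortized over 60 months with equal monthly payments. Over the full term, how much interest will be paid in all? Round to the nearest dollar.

$18,266

At 11.125% the monthly rate is 0.0092708, so the payment is 59,250 × 0.0092708 / (1 − 1.0092708^−60) = $1,291.94.
Total paid = 60 × $1,291.94 = $77,516.40; interest = $77,516.40 − $59,250 = $18,266.40.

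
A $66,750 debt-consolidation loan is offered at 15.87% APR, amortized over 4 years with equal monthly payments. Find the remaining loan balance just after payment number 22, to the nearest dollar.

With monthly rate i = 15.87%/12 = 0.0132250, the balance after k of n payments is P · [(1+i)^n − (1+i)^k] / [(1+i)^n − 1].
(1+0.0132250)^48 = 1.87881081 and (1+0.0132250)^22 = 1.33514899, so the balance is 66,750 × (1.87881081 − 1.33514899) / (1.87881081 − 1) = $41,293.79.

$41,294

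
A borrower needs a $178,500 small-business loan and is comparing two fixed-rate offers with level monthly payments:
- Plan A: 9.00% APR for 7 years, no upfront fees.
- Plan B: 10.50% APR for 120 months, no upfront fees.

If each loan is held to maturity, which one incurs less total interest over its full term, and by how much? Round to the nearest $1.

Plan A by $47,791

Plan A: at 9.00% the monthly rate is 0.0075000, so the payment is 178,500 × 0.0075000 / (1 − 1.0075000^−84) = $2,871.90.
Total interest on Plan A = 84 × $2,871.90 − $178,500 = $62,739.60.
Plan B: at 10.50% the monthly rate is 0.0087500, so the payment is 178,500 × 0.0087500 / (1 − 1.0087500^−120) = $2,408.59.
Total interest on Plan B = 120 × $2,408.59 − $178,500 = $110,530.80.
Plan A is lower by $47,791.20.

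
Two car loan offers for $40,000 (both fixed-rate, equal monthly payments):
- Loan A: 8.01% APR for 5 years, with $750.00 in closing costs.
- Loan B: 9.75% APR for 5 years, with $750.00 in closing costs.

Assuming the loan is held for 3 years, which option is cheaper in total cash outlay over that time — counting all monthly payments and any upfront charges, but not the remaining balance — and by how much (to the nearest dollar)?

Loan A: at 8.01% the monthly rate is 0.0066750, so the payment is 40,000 × 0.0066750 / (1 − 1.0066750^−60) = $811.25.
Loan B: monthly rate = 9.75%/12 = 0.0081250; payment = 40,000 × 0.0081250 / (1 − (1+0.0081250)^−60) = $844.97.
Over 36 months: Loan A costs 36 × $811.25 + $750.00 = $29,955.00; Loan B costs 36 × $844.97 + $750.00 = $31,168.92.
Loan A is cheaper by $31,168.92 − $29,955.00 = $1,213.92.

Loan A by $1,214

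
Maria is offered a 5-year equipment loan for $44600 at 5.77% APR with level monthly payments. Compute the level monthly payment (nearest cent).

At 5.77% the monthly rate is 0.0048083, so the payment is 44,600 × 0.0048083 / (1 − 1.0048083^−60) = $857.48.

$857.48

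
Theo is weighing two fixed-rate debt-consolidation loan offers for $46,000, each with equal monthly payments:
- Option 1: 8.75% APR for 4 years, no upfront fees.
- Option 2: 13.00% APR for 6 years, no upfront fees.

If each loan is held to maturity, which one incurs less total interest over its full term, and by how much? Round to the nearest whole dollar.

Option 1 by $11,801

Option 1: monthly rate = 8.75%/12 = 0.0072917; payment = 46,000 × 0.0072917 / (1 − (1+0.0072917)^−48) = $1,139.26.
Total interest on Option 1 = 48 × $1,139.26 − $46,000 = $8,684.48.
Option 2: monthly rate = 13%/12 = 0.0108333; payment = 46,000 × 0.0108333 / (1 − (1+0.0108333)^−72) = $923.41.
Total interest on Option 2 = 72 × $923.41 − $46,000 = $20,485.52.
Option 1 is lower by $11,801.04.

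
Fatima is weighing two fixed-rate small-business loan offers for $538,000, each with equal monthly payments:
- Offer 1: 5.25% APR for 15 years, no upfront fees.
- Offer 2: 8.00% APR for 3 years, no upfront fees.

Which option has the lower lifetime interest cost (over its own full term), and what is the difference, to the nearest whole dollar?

Offer 1: monthly rate = 5.25%/12 = 0.0043750; payment = 538,000 × 0.0043750 / (1 − (1+0.0043750)^−180) = $4,324.86.
Total interest on Offer 1 = 180 × $4,324.86 − $538,000 = $240,474.80.
Offer 2: monthly rate = 8%/12 = 0.0066667; payment = 538,000 × 0.0066667 / (1 − (1+0.0066667)^−36) = $16,858.96.
Total interest on Offer 2 = 36 × $16,858.96 − $538,000 = $68,922.56.
Offer 2 is lower by $171,552.24.

Offer 2 by $171,552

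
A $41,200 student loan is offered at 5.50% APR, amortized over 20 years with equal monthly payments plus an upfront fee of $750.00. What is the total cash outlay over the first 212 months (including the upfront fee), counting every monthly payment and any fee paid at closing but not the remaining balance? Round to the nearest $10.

At 5.50% the monthly rate is 0.0045833, so the payment is 41,200 × 0.0045833 / (1 − 1.0045833^−240) = $283.41.
Total outlay = 212 × $283.41 + $750.00 = $60,832.92.

$60,830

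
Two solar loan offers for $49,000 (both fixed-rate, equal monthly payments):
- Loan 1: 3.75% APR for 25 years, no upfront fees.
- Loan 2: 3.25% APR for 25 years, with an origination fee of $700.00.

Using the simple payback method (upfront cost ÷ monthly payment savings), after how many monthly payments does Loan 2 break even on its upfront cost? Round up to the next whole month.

Loan 1: monthly rate = 3.75%/12 = 0.0031250; payment = 49,000 × 0.0031250 / (1 − (1+0.0031250)^−300) = $251.92.
Loan 2: monthly rate = 3.25%/12 = 0.0027083; payment = 49,000 × 0.0027083 / (1 − (1+0.0027083)^−300) = $238.78.
Monthly savings = $251.92 − $238.78 = $13.14.
Break-even = $700.00 / $13.14 = 53.27 → 54 months.

54 months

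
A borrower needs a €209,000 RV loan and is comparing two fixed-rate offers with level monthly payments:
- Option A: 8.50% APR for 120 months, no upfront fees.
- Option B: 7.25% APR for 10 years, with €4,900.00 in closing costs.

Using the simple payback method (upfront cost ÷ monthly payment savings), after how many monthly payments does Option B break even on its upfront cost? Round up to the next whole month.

36 months

Option A: at 8.50% the monthly rate is 0.0070833, so the payment is 209,000 × 0.0070833 / (1 − 1.0070833^−120) = €2,591.30.
Option B: monthly rate = 7.25%/12 = 0.0060417; payment = 209,000 × 0.0060417 / (1 − (1+0.0060417)^−120) = €2,453.68.
Monthly savings = €2,591.30 − €2,453.68 = €137.62.
Break-even = €4,900.00 / €137.62 = 35.61 → 36 months.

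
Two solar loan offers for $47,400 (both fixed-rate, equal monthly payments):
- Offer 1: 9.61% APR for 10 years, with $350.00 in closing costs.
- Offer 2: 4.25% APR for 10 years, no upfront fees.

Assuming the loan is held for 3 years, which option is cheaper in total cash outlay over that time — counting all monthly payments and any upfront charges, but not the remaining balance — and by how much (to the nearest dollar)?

Offer 2 by $5,053

Offer 1: monthly rate = 9.61%/12 = 0.0080083; payment = 47,400 × 0.0080083 / (1 − (1+0.0080083)^−120) = $616.20.
Offer 2: monthly rate = 4.25%/12 = 0.0035417; payment = 47,400 × 0.0035417 / (1 − (1+0.0035417)^−120) = $485.55.
Over 36 months: Offer 1 costs 36 × $616.20 + $350.00 = $22,533.20; Offer 2 costs 36 × $485.55 = $17,479.80.
Offer 2 is cheaper by $22,533.20 − $17,479.80 = $5,053.40.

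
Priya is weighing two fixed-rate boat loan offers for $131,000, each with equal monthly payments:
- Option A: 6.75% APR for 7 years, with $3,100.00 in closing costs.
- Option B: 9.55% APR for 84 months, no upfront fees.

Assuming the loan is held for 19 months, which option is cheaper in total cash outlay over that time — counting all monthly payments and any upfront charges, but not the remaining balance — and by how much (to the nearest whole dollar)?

Option A: monthly rate = 6.75%/12 = 0.0056250; payment = 131,000 × 0.0056250 / (1 − (1+0.0056250)^−84) = $1,961.17.
Option B: monthly rate = 9.55%/12 = 0.0079583; payment = 131,000 × 0.0079583 / (1 − (1+0.0079583)^−84) = $2,144.42.
Over 19 months: Option A costs 19 × $1,961.17 + $3,100.00 = $40,362.23; Option B costs 19 × $2,144.42 = $40,743.98.
Option A is cheaper by $40,743.98 − $40,362.23 = $381.75.

Option A by $382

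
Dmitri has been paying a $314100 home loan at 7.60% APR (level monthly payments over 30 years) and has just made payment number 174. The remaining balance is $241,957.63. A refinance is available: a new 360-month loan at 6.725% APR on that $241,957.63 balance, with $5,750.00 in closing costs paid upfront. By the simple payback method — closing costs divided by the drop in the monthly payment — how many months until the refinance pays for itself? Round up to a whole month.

9 months

Current payment = 314,100 × 7.6%/12 / (1 − (1+0.0063333)^−360) = $2,217.78.
Refinanced payment = 241,957.63 × 0.0056042 / (1 − (1+0.0056042)^−360) = $1,565.31.
Monthly savings = $2,217.78 − $1,565.31 = $652.47.
Break-even = $5,750.00 / $652.47 = 8.81 → 9 months.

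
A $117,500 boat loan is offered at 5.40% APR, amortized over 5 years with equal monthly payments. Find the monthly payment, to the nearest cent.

Monthly rate = 5.4%/12 = 0.0045000; payment = 117,500 × 0.0045000 / (1 − (1+0.0045000)^−60) = $2,238.97.

$2,238.97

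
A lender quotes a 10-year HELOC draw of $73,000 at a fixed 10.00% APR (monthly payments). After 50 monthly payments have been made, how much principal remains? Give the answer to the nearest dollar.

With monthly rate i = 10%/12 = 0.0083333, the balance after k of n payments is P · [(1+i)^n − (1+i)^k] / [(1+i)^n − 1].
(1+0.0083333)^120 = 2.70704149 and (1+0.0083333)^50 = 1.51428009, so the balance is 73,000 × (2.70704149 − 1.51428009) / (2.70704149 − 1) = $51,007.30.

$51,007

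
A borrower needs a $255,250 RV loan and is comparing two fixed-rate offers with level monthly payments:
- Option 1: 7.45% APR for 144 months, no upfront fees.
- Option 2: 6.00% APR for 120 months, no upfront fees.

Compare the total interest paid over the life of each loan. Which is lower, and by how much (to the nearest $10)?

Option 1: monthly rate = 7.45%/12 = 0.0062083; payment = 255,250 × 0.0062083 / (1 − (1+0.0062083)^−144) = $2,686.57.
Total interest on Option 1 = 144 × $2,686.57 − $255,250 = $131,616.08.
Option 2: at 6.00% the monthly rate is 0.0050000, so the payment is 255,250 × 0.0050000 / (1 − 1.0050000^−120) = $2,833.80.
Total interest on Option 2 = 120 × $2,833.80 − $255,250 = $84,806.00.
Option 2 is lower by $46,810.08.

Option 2 by $46,810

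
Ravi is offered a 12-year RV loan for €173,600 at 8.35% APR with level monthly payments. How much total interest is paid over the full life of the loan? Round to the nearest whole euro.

Monthly rate = 8.35%/12 = 0.0069583; payment = 173,600 × 0.0069583 / (1 − (1+0.0069583)^−144) = €1,912.61.
Total paid = 144 × €1,912.61 = €275,415.84; interest = €275,415.84 − €173,600 = €101,815.84.

€101,816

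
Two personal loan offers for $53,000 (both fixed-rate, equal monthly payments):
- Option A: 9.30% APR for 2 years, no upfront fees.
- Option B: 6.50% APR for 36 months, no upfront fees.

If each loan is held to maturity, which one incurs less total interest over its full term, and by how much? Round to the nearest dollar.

Option A by $192

Option A: at 9.30% the monthly rate is 0.0077500, so the payment is 53,000 × 0.0077500 / (1 − 1.0077500^−24) = $2,428.59.
Total interest on Option A = 24 × $2,428.59 − $53,000 = $5,286.16.
Option B: at 6.50% the monthly rate is 0.0054167, so the payment is 53,000 × 0.0054167 / (1 − 1.0054167^−36) = $1,624.40.
Total interest on Option B = 36 × $1,624.40 − $53,000 = $5,478.40.
Option A is lower by $192.24.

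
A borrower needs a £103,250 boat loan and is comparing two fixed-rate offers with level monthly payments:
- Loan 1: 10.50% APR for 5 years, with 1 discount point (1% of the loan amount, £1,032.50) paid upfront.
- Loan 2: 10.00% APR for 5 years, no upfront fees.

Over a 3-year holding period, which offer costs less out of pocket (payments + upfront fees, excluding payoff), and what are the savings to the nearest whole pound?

Loan 2 by £1,950

Loan 1: at 10.50% the monthly rate is 0.0087500, so the payment is 103,250 × 0.0087500 / (1 − 1.0087500^−60) = £2,219.25.
Loan 2: monthly rate = 10%/12 = 0.0083333; payment = 103,250 × 0.0083333 / (1 − (1+0.0083333)^−60) = £2,193.76.
Over 36 months: Loan 1 costs 36 × £2,219.25 + £1,032.50 = £80,925.50; Loan 2 costs 36 × £2,193.76 = £78,975.36.
Loan 2 is cheaper by £80,925.50 − £78,975.36 = £1,950.14.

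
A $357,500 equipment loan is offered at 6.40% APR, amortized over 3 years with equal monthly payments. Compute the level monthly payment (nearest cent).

Monthly rate = 6.4%/12 = 0.0053333; payment = 357,500 × 0.0053333 / (1 − (1+0.0053333)^−36) = $10,940.75.

$10,940.75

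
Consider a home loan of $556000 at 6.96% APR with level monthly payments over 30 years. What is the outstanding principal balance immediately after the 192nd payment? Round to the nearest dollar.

With monthly rate i = 6.96%/12 = 0.0058000, the balance after k of n payments is P · [(1+i)^n − (1+i)^k] / [(1+i)^n − 1].
(1+0.0058000)^360 = 8.02023812 and (1+0.0058000)^192 = 3.03552076, so the balance is 556,000 × (8.02023812 − 3.03552076) / (8.02023812 − 1) = $394,787.59.

$394,788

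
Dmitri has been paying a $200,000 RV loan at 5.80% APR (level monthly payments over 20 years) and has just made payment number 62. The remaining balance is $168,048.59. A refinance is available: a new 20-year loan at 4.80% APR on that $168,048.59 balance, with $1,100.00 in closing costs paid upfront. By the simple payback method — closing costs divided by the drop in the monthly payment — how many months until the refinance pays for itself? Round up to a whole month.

Current payment = 200,000 × 5.8%/12 / (1 − (1+0.0048333)^−240) = $1,409.88.
Refinanced payment = 168,048.59 × 0.0040000 / (1 − (1+0.0040000)^−240) = $1,090.56.
Monthly savings = $1,409.88 − $1,090.56 = $319.32.
Break-even = $1,100.00 / $319.32 = 3.44 → 4 months.

4 months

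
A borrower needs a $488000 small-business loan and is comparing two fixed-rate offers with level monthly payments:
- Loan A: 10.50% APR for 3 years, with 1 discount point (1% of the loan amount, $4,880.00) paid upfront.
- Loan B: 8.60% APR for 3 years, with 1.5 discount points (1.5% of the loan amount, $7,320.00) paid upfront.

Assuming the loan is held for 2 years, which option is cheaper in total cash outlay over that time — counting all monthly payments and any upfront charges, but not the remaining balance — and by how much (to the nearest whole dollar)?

Loan B by $7,967

Loan A: at 10.50% the monthly rate is 0.0087500, so the payment is 488,000 × 0.0087500 / (1 − 1.0087500^−36) = $15,861.19.
Loan B: monthly rate = 8.6%/12 = 0.0071667; payment = 488,000 × 0.0071667 / (1 − (1+0.0071667)^−36) = $15,427.58.
Over 24 months: Loan A costs 24 × $15,861.19 + $4,880.00 = $385,548.56; Loan B costs 24 × $15,427.58 + $7,320.00 = $377,581.92.
Loan B is cheaper by $385,548.56 − $377,581.92 = $7,966.64.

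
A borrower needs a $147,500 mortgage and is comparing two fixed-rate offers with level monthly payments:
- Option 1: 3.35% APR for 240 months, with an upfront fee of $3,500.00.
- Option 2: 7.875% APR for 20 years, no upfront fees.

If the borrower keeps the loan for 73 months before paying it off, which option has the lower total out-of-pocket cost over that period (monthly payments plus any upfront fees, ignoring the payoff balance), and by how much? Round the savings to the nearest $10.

Option 1 by $24,110

Option 1: monthly rate = 3.35%/12 = 0.0027917; payment = 147,500 × 0.0027917 / (1 − (1+0.0027917)^−240) = $844.12.
Option 2: at 7.875% the monthly rate is 0.0065625, so the payment is 147,500 × 0.0065625 / (1 − 1.0065625^−240) = $1,222.30.
Over 73 months: Option 1 costs 73 × $844.12 + $3,500.00 = $65,120.76; Option 2 costs 73 × $1,222.30 = $89,227.90.
Option 1 is cheaper by $89,227.90 − $65,120.76 = $24,107.14.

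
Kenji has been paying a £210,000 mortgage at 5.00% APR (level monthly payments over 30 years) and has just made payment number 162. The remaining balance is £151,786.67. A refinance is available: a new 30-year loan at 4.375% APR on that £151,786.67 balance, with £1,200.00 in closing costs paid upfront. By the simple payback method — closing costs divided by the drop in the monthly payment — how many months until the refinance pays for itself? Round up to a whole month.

Current payment = 210,000 × 5%/12 / (1 − (1+0.0041667)^−360) = £1,127.33.
Refinanced payment = 151,786.67 × 0.0036458 / (1 − (1+0.0036458)^−360) = £757.85.
Monthly savings = £1,127.33 − £757.85 = £369.48.
Break-even = £1,200.00 / £369.48 = 3.25 → 4 months.

4 months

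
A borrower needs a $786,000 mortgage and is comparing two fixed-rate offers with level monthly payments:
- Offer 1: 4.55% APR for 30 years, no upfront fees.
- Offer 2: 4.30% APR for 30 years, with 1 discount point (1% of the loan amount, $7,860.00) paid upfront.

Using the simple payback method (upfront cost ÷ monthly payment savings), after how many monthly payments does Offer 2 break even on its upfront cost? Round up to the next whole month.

68 months

Offer 1: monthly rate = 4.55%/12 = 0.0037917; payment = 786,000 × 0.0037917 / (1 − (1+0.0037917)^−360) = $4,005.93.
Offer 2: monthly rate = 4.3%/12 = 0.0035833; payment = 786,000 × 0.0035833 / (1 − (1+0.0035833)^−360) = $3,889.69.
Monthly savings = $4,005.93 − $3,889.69 = $116.24.
Break-even = $7,860.00 / $116.24 = 67.62 → 68 months.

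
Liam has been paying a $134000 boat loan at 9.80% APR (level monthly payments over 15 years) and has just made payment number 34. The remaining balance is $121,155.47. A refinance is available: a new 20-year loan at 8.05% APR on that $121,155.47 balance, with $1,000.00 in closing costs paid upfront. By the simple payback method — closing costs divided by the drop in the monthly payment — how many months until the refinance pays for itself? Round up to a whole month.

3 months

Current payment = 134,000 × 9.8%/12 / (1 − (1+0.0081667)^−180) = $1,423.62.
Refinanced payment = 121,155.47 × 0.0067083 / (1 − (1+0.0067083)^−240) = $1,017.17.
Monthly savings = $1,423.62 − $1,017.17 = $406.45.
Break-even = $1,000.00 / $406.45 = 2.46 → 3 months.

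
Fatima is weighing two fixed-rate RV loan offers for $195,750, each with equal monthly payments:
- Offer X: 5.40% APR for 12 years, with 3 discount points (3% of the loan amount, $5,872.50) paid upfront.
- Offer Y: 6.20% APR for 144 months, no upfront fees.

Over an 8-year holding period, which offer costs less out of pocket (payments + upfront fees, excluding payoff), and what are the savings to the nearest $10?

Offer X by $1,860

Offer X: monthly rate = 5.4%/12 = 0.0045000; payment = 195,750 × 0.0045000 / (1 − (1+0.0045000)^−144) = $1,850.00.
Offer Y: monthly rate = 6.2%/12 = 0.0051667; payment = 195,750 × 0.0051667 / (1 − (1+0.0051667)^−144) = $1,930.55.
Over 96 months: Offer X costs 96 × $1,850.00 + $5,872.50 = $183,472.50; Offer Y costs 96 × $1,930.55 = $185,332.80.
Offer X is cheaper by $185,332.80 − $183,472.50 = $1,860.30.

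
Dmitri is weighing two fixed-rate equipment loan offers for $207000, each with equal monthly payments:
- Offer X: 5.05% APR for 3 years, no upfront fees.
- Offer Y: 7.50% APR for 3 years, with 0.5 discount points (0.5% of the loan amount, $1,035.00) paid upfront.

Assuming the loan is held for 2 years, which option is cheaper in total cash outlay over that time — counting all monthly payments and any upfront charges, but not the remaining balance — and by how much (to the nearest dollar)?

Offer X by $6,564

Offer X: at 5.05% the monthly rate is 0.0042083, so the payment is 207,000 × 0.0042083 / (1 − 1.0042083^−36) = $6,208.62.
Offer Y: monthly rate = 7.5%/12 = 0.0062500; payment = 207,000 × 0.0062500 / (1 − (1+0.0062500)^−36) = $6,438.99.
Over 24 months: Offer X costs 24 × $6,208.62 = $149,006.88; Offer Y costs 24 × $6,438.99 + $1,035.00 = $155,570.76.
Offer X is cheaper by $155,570.76 − $149,006.88 = $6,563.88.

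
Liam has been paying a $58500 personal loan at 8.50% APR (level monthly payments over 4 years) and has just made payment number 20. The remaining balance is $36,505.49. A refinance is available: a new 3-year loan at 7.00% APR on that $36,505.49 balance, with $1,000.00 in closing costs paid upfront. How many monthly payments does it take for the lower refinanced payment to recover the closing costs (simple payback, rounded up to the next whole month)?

Current payment = 58,500 × 8.5%/12 / (1 − (1+0.0070833)^−48) = $1,441.93.
Refinanced payment = 36,505.49 × 0.0058333 / (1 − (1+0.0058333)^−36) = $1,127.18.
Monthly savings = $1,441.93 − $1,127.18 = $314.75.
Break-even = $1,000.00 / $314.75 = 3.18 → 4 months.

4 months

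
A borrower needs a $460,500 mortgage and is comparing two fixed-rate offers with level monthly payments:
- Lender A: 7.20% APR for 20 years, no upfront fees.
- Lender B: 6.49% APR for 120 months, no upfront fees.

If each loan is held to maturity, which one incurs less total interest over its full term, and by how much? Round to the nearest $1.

Lender B by $242,993

Lender A: at 7.20% the monthly rate is 0.0060000, so the payment is 460,500 × 0.0060000 / (1 − 1.0060000^−240) = $3,625.74.
Total interest on Lender A = 240 × $3,625.74 − $460,500 = $409,677.60.
Lender B: monthly rate = 6.49%/12 = 0.0054083; payment = 460,500 × 0.0054083 / (1 − (1+0.0054083)^−120) = $5,226.54.
Total interest on Lender B = 120 × $5,226.54 − $460,500 = $166,684.80.
Lender B is lower by $242,992.80.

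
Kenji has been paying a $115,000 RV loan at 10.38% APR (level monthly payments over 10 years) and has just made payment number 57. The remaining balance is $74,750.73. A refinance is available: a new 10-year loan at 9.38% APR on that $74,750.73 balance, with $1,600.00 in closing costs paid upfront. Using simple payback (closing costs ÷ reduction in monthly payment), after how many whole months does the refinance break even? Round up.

3 months

Current payment = 115,000 × 10.38%/12 / (1 − (1+0.0086500)^−120) = $1,544.04.
Refinanced payment = 74,750.73 × 0.0078167 / (1 − (1+0.0078167)^−120) = $962.35.
Monthly savings = $1,544.04 − $962.35 = $581.69.
Break-even = $1,600.00 / $581.69 = 2.75 → 3 months.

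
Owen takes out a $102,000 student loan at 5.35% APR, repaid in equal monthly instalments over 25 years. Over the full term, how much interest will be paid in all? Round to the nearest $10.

At 5.35% the monthly rate is 0.0044583, so the payment is 102,000 × 0.0044583 / (1 − 1.0044583^−300) = $617.27.
Total paid = 300 × $617.27 = $185,181.00; interest = $185,181.00 − $102,000 = $83,181.00.

$83,180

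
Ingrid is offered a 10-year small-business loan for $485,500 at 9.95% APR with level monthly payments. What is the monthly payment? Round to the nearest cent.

Monthly rate = 9.95%/12 = 0.0082917; payment = 485,500 × 0.0082917 / (1 − (1+0.0082917)^−120) = $6,402.48.

$6,402.48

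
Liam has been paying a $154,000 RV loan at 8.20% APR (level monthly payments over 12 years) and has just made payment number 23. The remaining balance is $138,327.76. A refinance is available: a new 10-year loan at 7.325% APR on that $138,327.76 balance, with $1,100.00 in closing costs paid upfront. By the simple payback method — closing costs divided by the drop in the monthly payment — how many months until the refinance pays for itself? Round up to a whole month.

21 months

Current payment = 154,000 × 8.2%/12 / (1 − (1+0.0068333)^−144) = $1,683.91.
Refinanced payment = 138,327.76 × 0.0061042 / (1 − (1+0.0061042)^−120) = $1,629.37.
Monthly savings = $1,683.91 − $1,629.37 = $54.54.
Break-even = $1,100.00 / $54.54 = 20.17 → 21 months.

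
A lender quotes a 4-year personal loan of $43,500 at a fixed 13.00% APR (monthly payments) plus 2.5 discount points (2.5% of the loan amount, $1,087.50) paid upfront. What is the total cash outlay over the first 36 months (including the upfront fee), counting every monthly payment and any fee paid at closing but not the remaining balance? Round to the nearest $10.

$43,100

At 13.00% the monthly rate is 0.0108333, so the payment is 43,500 × 0.0108333 / (1 − 1.0108333^−48) = $1,167.00.
Total outlay = 36 × $1,167.00 + $1,087.50 = $43,099.50.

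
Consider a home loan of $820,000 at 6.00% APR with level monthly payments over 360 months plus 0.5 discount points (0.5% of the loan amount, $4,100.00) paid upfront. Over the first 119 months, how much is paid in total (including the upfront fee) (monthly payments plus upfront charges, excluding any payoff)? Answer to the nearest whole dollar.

At 6.00% the monthly rate is 0.0050000, so the payment is 820,000 × 0.0050000 / (1 − 1.0050000^−360) = $4,916.31.
Total outlay = 119 × $4,916.31 + $4,100.00 = $589,140.89.

$589,141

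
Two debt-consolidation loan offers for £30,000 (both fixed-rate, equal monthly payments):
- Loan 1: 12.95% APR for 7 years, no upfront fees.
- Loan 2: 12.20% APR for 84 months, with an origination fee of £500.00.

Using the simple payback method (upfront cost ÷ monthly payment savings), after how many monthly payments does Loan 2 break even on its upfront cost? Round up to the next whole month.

Loan 1: monthly rate = 12.95%/12 = 0.0107917; payment = 30,000 × 0.0107917 / (1 − (1+0.0107917)^−84) = £544.94.
Loan 2: at 12.20% the monthly rate is 0.0101667, so the payment is 30,000 × 0.0101667 / (1 − 1.0101667^−84) = £532.80.
Monthly savings = £544.94 − £532.80 = £12.14.
Break-even = £500.00 / £12.14 = 41.19 → 42 months.

42 months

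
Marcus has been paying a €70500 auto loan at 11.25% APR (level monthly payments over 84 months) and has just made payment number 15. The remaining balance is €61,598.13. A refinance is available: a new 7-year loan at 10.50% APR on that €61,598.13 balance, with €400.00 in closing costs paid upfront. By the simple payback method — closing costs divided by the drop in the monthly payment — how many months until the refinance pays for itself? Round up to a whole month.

3 months

Current payment = 70,500 × 11.25%/12 / (1 − (1+0.0093750)^−84) = €1,216.42.
Refinanced payment = 61,598.13 × 0.0087500 / (1 − (1+0.0087500)^−84) = €1,038.59.
Monthly savings = €1,216.42 − €1,038.59 = €177.83.
Break-even = €400.00 / €177.83 = 2.25 → 3 months.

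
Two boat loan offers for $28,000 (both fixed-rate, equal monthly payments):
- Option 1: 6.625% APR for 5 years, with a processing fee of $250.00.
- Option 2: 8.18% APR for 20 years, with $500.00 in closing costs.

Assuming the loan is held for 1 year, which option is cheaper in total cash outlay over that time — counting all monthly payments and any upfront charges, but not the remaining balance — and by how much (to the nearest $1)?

Option 1: monthly rate = 6.625%/12 = 0.0055208; payment = 28,000 × 0.0055208 / (1 − (1+0.0055208)^−60) = $549.49.
Option 2: at 8.18% the monthly rate is 0.0068167, so the payment is 28,000 × 0.0068167 / (1 − 1.0068167^−240) = $237.35.
Over 12 months: Option 1 costs 12 × $549.49 + $250.00 = $6,843.88; Option 2 costs 12 × $237.35 + $500.00 = $3,348.20.
Option 2 is cheaper by $6,843.88 − $3,348.20 = $3,495.68.

Option 2 by $3,496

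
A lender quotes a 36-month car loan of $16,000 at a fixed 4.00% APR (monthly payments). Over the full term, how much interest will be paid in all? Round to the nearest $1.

At 4.00% the monthly rate is 0.0033333, so the payment is 16,000 × 0.0033333 / (1 − 1.0033333^−36) = $472.38.
Total paid = 36 × $472.38 = $17,005.68; interest = $17,005.68 − $16,000 = $1,005.68.

$1,006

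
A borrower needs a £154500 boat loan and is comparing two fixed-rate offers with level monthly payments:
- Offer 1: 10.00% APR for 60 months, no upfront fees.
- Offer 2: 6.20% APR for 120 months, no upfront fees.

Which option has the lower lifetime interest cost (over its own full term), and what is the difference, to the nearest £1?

Offer 1 by £10,739

Offer 1: monthly rate = 10%/12 = 0.0083333; payment = 154,500 × 0.0083333 / (1 − (1+0.0083333)^−60) = £3,282.67.
Total interest on Offer 1 = 60 × £3,282.67 − £154,500 = £42,460.20.
Offer 2: monthly rate = 6.2%/12 = 0.0051667; payment = 154,500 × 0.0051667 / (1 − (1+0.0051667)^−120) = £1,730.83.
Total interest on Offer 2 = 120 × £1,730.83 − £154,500 = £53,199.60.
Offer 1 is lower by £10,739.40.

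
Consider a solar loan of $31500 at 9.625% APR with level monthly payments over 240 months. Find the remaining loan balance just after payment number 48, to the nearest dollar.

$28,963

With monthly rate i = 9.625%/12 = 0.0080208, the balance after k of n payments is P · [(1+i)^n − (1+i)^k] / [(1+i)^n − 1].
(1+0.0080208)^240 = 6.80270945 and (1+0.0080208)^48 = 1.46735901, so the balance is 31,500 × (6.80270945 − 1.46735901) / (6.80270945 − 1) = $28,962.94.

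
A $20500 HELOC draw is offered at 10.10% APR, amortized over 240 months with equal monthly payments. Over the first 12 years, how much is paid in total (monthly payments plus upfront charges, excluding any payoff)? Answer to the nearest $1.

Monthly rate = 10.1%/12 = 0.0084167; payment = 20,500 × 0.0084167 / (1 − (1+0.0084167)^−240) = $199.19.
Total outlay = 144 × $199.19 = $28,683.36.

$28,683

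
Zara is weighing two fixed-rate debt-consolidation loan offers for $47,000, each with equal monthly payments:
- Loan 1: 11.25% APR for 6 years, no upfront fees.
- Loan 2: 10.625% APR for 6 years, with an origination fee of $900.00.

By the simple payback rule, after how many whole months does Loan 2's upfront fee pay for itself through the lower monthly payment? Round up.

Loan 1: at 11.25% the monthly rate is 0.0093750, so the payment is 47,000 × 0.0093750 / (1 − 1.0093750^−72) = $900.63.
Loan 2: monthly rate = 10.625%/12 = 0.0088542; payment = 47,000 × 0.0088542 / (1 − (1+0.0088542)^−72) = $885.60.
Monthly savings = $900.63 − $885.60 = $15.03.
Break-even = $900.00 / $15.03 = 59.88 → 60 months.

60 months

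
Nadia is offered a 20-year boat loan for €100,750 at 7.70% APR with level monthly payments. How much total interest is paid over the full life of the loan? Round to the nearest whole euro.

At 7.70% the monthly rate is 0.0064167, so the payment is 100,750 × 0.0064167 / (1 − 1.0064167^−240) = €824.00.
Total paid = 240 × €824.00 = €197,760.00; interest = €197,760.00 − €100,750 = €97,010.00.

€97,010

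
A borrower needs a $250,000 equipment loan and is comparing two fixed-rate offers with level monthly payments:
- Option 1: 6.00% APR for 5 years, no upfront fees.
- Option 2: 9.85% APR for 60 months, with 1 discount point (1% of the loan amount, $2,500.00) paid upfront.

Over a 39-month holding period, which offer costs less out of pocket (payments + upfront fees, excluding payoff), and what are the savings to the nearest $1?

Option 1: at 6.00% the monthly rate is 0.0050000, so the payment is 250,000 × 0.0050000 / (1 − 1.0050000^−60) = $4,833.20.
Option 2: monthly rate = 9.85%/12 = 0.0082083; payment = 250,000 × 0.0082083 / (1 − (1+0.0082083)^−60) = $5,293.33.
Over 39 months: Option 1 costs 39 × $4,833.20 = $188,494.80; Option 2 costs 39 × $5,293.33 + $2,500.00 = $208,939.87.
Option 1 is cheaper by $208,939.87 − $188,494.80 = $20,445.07.

Option 1 by $20,445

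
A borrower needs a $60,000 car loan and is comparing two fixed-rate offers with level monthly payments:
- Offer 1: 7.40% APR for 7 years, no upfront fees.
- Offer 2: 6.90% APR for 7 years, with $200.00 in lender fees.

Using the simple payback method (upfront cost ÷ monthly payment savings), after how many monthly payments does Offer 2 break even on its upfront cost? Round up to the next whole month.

Offer 1: at 7.40% the monthly rate is 0.0061667, so the payment is 60,000 × 0.0061667 / (1 − 1.0061667^−84) = $917.34.
Offer 2: monthly rate = 6.9%/12 = 0.0057500; payment = 60,000 × 0.0057500 / (1 − (1+0.0057500)^−84) = $902.63.
Monthly savings = $917.34 − $902.63 = $14.71.
Break-even = $200.00 / $14.71 = 13.60 → 14 months.

14 months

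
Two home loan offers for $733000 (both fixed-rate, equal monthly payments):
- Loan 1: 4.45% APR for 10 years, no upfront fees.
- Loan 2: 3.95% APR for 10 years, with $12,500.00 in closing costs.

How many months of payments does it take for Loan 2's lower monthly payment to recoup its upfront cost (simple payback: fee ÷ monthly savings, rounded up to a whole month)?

72 months

Loan 1: monthly rate = 4.45%/12 = 0.0037083; payment = 733,000 × 0.0037083 / (1 − (1+0.0037083)^−120) = $7,579.04.
Loan 2: at 3.95% the monthly rate is 0.0032917, so the payment is 733,000 × 0.0032917 / (1 − 1.0032917^−120) = $7,403.86.
Monthly savings = $7,579.04 − $7,403.86 = $175.18.
Break-even = $12,500.00 / $175.18 = 71.36 → 72 months.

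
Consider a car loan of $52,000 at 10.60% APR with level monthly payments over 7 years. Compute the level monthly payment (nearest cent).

At 10.60% the monthly rate is 0.0088333, so the payment is 52,000 × 0.0088333 / (1 − 1.0088333^−84) = $879.47.

$879.47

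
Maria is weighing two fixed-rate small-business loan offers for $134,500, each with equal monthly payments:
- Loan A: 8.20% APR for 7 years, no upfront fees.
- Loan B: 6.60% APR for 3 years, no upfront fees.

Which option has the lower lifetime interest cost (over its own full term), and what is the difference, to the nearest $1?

Loan B by $28,598

Loan A: monthly rate = 8.2%/12 = 0.0068333; payment = 134,500 × 0.0068333 / (1 − (1+0.0068333)^−84) = $2,109.77.
Total interest on Loan A = 84 × $2,109.77 − $134,500 = $42,720.68.
Loan B: at 6.60% the monthly rate is 0.0055000, so the payment is 134,500 × 0.0055000 / (1 − 1.0055000^−36) = $4,128.42.
Total interest on Loan B = 36 × $4,128.42 − $134,500 = $14,123.12.
Loan B is lower by $28,597.56.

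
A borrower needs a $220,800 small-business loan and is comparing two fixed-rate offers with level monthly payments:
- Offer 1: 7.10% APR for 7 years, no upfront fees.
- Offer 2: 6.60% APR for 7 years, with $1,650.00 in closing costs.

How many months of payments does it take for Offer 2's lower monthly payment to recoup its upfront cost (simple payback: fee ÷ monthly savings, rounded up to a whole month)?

Offer 1: monthly rate = 7.1%/12 = 0.0059167; payment = 220,800 × 0.0059167 / (1 − (1+0.0059167)^−84) = $3,343.27.
Offer 2: at 6.60% the monthly rate is 0.0055000, so the payment is 220,800 × 0.0055000 / (1 − 1.0055000^−84) = $3,289.46.
Monthly savings = $3,343.27 − $3,289.46 = $53.81.
Break-even = $1,650.00 / $53.81 = 30.66 → 31 months.

31 months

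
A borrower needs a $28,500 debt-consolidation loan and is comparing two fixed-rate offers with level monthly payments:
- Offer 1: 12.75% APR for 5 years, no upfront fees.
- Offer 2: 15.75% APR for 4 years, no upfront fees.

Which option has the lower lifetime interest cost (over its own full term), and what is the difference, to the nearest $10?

Offer 1: monthly rate = 12.75%/12 = 0.0106250; payment = 28,500 × 0.0106250 / (1 − (1+0.0106250)^−60) = $644.82.
Total interest on Offer 1 = 60 × $644.82 − $28,500 = $10,189.20.
Offer 2: monthly rate = 15.75%/12 = 0.0131250; payment = 28,500 × 0.0131250 / (1 − (1+0.0131250)^−48) = $804.05.
Total interest on Offer 2 = 48 × $804.05 − $28,500 = $10,094.40.
Offer 2 is lower by $94.80.

Offer 2 by $90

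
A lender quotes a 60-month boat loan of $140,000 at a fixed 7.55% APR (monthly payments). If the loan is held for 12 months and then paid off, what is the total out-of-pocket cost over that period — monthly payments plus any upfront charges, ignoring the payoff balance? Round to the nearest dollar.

$33,704

Monthly rate = 7.55%/12 = 0.0062917; payment = 140,000 × 0.0062917 / (1 − (1+0.0062917)^−60) = $2,808.64.
Total outlay = 12 × $2,808.64 = $33,703.68.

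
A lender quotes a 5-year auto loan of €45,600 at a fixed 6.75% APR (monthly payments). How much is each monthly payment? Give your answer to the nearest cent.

€897.57

Monthly rate = 6.75%/12 = 0.0056250; payment = 45,600 × 0.0056250 / (1 − (1+0.0056250)^−60) = €897.57.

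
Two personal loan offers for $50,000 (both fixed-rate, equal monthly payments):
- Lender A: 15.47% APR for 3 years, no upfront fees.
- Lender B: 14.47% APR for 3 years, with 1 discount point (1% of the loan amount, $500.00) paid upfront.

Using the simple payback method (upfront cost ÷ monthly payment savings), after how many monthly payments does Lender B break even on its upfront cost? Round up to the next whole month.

21 months

Lender A: monthly rate = 15.47%/12 = 0.0128917; payment = 50,000 × 0.0128917 / (1 − (1+0.0128917)^−36) = $1,744.80.
Lender B: at 14.47% the monthly rate is 0.0120583, so the payment is 50,000 × 0.0120583 / (1 − 1.0120583^−36) = $1,720.32.
Monthly savings = $1,744.80 − $1,720.32 = $24.48.
Break-even = $500.00 / $24.48 = 20.42 → 21 months.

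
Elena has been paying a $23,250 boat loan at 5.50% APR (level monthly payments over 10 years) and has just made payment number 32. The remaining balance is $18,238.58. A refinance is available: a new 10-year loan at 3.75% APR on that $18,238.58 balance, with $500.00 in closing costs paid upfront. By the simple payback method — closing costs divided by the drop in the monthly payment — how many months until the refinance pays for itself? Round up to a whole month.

Current payment = 23,250 × 5.5%/12 / (1 − (1+0.0045833)^−120) = $252.32.
Refinanced payment = 18,238.58 × 0.0031250 / (1 − (1+0.0031250)^−120) = $182.50.
Monthly savings = $252.32 − $182.50 = $69.82.
Break-even = $500.00 / $69.82 = 7.16 → 8 months.

8 months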